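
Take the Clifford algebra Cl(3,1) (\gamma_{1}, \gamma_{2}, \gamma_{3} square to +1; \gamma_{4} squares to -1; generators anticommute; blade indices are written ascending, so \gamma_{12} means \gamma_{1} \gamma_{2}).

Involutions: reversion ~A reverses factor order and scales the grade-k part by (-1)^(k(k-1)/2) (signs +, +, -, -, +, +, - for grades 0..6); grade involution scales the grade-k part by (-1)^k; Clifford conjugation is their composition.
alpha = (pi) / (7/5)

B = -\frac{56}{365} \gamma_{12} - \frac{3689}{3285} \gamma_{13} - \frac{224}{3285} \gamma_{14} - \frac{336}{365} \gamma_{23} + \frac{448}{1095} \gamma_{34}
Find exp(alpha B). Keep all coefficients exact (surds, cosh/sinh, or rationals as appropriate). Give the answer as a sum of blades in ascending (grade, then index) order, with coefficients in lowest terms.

B^2 term by term: the squares give (-\frac{56}{365})^2*(\gamma_{12})^2 + (-\frac{3689}{3285})^2*(\gamma_{13})^2 + (-\frac{224}{3285})^2*(\gamma_{14})^2 + (-\frac{336}{365})^2*(\gamma_{23})^2 + (\frac{448}{1095})^2*(\gamma_{34})^2 = \frac{3136}{133225}*(-1) + \frac{13608721}{10791225}*(-1) + \frac{50176}{10791225}*(+1) + \frac{112896}{133225}*(-1) + \frac{200704}{1199025}*(+1) = -\frac{49}{25} (each basis 2-blade squares to minus the product of its generators' squares); cross terms between blades sharing an index anticommute and cancel; the commuting (index-disjoint) pairs give grade-4 terms 2*c*c'*(blade product), which cancel blade by blade — \gamma_{1234}: -\frac{50176}{399675} + \frac{50176}{399675} = 0 — confirming B is simple. So B^2 = -\frac{49}{25}.
B^2 = -\frac{49}{25} — the negative square puts this in the circular regime; l = \frac{7}{5}, alpha*l = \pi, so exp(alpha B) = cos(\pi) + (sin(\pi)/(\frac{7}{5}))*B = -1 + (0)*B.
Answer: -1


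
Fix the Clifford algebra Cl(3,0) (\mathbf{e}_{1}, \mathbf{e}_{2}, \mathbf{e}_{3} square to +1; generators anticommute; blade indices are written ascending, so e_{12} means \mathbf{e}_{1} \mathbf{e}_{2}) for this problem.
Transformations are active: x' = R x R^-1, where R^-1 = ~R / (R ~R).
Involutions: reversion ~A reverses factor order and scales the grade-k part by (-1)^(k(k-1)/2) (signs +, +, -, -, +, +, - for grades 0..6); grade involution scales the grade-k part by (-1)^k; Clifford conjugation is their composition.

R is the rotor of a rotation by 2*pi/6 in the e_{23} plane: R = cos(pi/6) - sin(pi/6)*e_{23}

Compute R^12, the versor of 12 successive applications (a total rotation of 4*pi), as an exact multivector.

Half-angle bookkeeping: 12 applications in e_{23} add up to rotor phase 12*pi/6 = 2 \pi, so R^12 = cos(2 \pi) - sin(2 \pi)*e_{23}.
cos(2 \pi) = 1 and sin(2 \pi) = 0, so R^12 = 1. The total rotation 4*pi is 2 full turns, so every vector returns to itself, yet the rotor is +1, back on the identity sheet (an even number of 2*pi turns).
Answer: 1


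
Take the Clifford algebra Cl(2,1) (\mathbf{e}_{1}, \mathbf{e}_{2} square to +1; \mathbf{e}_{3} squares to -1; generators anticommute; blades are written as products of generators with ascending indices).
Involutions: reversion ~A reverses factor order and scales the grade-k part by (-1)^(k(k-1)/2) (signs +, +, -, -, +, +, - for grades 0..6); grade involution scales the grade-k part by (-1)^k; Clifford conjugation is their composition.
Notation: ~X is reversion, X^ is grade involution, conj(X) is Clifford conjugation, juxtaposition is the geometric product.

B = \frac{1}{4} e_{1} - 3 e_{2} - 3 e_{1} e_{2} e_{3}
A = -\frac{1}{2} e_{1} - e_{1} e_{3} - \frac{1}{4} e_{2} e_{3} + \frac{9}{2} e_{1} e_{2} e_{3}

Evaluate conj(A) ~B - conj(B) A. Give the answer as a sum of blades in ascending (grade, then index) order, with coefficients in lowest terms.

first term: \frac{109}{8} + \frac{3}{4} e_{1} - 3 e_{2} + \frac{1}{2} e_{3} - \frac{3}{2} e_{1} e_{2} + \frac{27}{2} e_{1} e_{3} + \frac{21}{8} e_{2} e_{3} + \frac{49}{16} e_{1} e_{2} e_{3}
second term: -\frac{107}{8} + \frac{3}{4} e_{1} - 3 e_{2} - \frac{1}{2} e_{3} + \frac{3}{2} e_{1} e_{2} - \frac{27}{2} e_{1} e_{3} + \frac{3}{8} e_{2} e_{3} + \frac{49}{16} e_{1} e_{2} e_{3}
Answer: 27 + e_{3} - 3 e_{1} e_{2} + 27 e_{1} e_{3} + \frac{9}{4} e_{2} e_{3}


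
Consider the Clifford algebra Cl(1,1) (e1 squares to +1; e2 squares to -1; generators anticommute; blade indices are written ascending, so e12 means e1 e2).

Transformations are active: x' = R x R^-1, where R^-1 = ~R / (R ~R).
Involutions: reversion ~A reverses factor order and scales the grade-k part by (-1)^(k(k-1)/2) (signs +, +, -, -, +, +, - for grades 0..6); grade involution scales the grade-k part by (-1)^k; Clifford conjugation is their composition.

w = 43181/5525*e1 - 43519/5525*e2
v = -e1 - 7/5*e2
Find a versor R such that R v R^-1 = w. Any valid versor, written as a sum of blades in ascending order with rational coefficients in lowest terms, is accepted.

Construction: equal norms (both -24/25) license R = v + w = 37656/5525*e1 - 51254/5525*e2 — nothing changes along that direction, while (v - w)/2 changes sign, so v maps onto w.
Answer: 37656/5525*e1 - 51254/5525*e2


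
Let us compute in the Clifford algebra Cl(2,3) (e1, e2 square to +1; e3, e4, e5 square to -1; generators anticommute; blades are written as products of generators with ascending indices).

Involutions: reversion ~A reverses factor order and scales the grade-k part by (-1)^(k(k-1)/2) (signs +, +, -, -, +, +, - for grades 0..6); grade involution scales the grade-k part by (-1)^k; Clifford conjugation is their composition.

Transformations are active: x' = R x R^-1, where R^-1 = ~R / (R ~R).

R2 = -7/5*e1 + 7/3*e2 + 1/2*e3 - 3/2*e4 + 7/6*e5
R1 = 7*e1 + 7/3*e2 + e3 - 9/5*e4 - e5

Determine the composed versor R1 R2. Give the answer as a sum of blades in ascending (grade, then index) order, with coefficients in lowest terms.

Distribute over the terms of R1 (each basis-blade product reordered to ascending indices, repeated generators contracted through their squares):
(7*e1) R2 = -49/5 + 49/3*e1 e2 + 7/2*e1 e3 - 21/2*e1 e4 + 49/6*e1 e5
(7/3*e2) R2 = 49/9 + 49/15*e1 e2 + 7/6*e2 e3 - 7/2*e2 e4 + 49/18*e2 e5
(e3) R2 = -1/2 + 7/5*e1 e3 - 7/3*e2 e3 - 3/2*e3 e4 + 7/6*e3 e5
(-9/5*e4) R2 = -27/10 - 63/25*e1 e4 + 21/5*e2 e4 + 9/10*e3 e4 - 21/10*e4 e5
(-e5) R2 = 7/6 - 7/5*e1 e5 + 7/3*e2 e5 + 1/2*e3 e5 - 3/2*e4 e5
Summing the partial products and collecting blades:
Answer: -115/18 + 98/5*e1 e2 + 49/10*e1 e3 - 651/50*e1 e4 + 203/30*e1 e5 - 7/6*e2 e3 + 7/10*e2 e4 + 91/18*e2 e5 - 3/5*e3 e4 + 5/3*e3 e5 - 18/5*e4 e5


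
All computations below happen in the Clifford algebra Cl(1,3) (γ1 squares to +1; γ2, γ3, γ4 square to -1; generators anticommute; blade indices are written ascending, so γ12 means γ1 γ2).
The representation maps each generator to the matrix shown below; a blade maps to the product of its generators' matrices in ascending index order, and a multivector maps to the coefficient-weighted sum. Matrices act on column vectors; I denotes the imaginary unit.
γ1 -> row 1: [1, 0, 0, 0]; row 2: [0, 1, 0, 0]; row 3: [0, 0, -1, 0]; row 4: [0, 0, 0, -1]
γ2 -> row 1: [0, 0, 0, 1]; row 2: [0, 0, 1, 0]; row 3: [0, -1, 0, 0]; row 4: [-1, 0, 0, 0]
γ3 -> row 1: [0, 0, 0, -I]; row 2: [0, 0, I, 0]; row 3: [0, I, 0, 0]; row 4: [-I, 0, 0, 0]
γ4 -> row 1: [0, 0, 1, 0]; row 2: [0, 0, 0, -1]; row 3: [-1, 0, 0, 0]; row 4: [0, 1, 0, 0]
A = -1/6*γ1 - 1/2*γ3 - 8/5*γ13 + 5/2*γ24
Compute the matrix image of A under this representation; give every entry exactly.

Bivector images (products of the table entries): rho(γ13) = rho(γ1)rho(γ3) = row 1: [0, 0, 0, -I]; row 2: [0, 0, I, 0]; row 3: [0, -I, 0, 0]; row 4: [I, 0, 0, 0]; rho(γ24) = rho(γ2)rho(γ4) = row 1: [0, 1, 0, 0]; row 2: [-1, 0, 0, 0]; row 3: [0, 0, 0, 1]; row 4: [0, 0, -1, 0].
M = (-1/6)*rho(γ1) + (-1/2)*rho(γ3) + (-8/5)*rho(γ13) + (5/2)*rho(γ24), summed entrywise:
Answer: row 1: [-1/6, 5/2, 0, 21*I/10]; row 2: [-5/2, -1/6, -21*I/10, 0]; row 3: [0, 11*I/10, 1/6, 5/2]; row 4: [-11*I/10, 0, -5/2, 1/6]


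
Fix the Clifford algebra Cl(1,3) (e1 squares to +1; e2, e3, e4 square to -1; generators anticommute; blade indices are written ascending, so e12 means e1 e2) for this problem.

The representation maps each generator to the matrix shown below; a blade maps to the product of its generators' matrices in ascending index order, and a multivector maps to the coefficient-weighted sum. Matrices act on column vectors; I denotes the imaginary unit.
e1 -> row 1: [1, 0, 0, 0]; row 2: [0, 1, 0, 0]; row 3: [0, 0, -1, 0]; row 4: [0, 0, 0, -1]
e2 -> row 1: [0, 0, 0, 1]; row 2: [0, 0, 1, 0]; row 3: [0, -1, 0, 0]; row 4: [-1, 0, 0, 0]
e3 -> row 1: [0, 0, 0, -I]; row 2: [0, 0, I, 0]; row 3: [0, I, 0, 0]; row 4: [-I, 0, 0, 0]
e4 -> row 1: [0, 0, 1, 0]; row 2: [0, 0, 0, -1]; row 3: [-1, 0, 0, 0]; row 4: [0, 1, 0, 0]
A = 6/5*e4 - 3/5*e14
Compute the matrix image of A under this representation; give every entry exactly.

Bivector images (products of the table entries): rho(e14) = rho(e1)rho(e4) = row 1: [0, 0, 1, 0]; row 2: [0, 0, 0, -1]; row 3: [1, 0, 0, 0]; row 4: [0, -1, 0, 0].
M = (6/5)*rho(e4) + (-3/5)*rho(e14), summed entrywise:
Answer: row 1: [0, 0, 3/5, 0]; row 2: [0, 0, 0, -3/5]; row 3: [-9/5, 0, 0, 0]; row 4: [0, 9/5, 0, 0]


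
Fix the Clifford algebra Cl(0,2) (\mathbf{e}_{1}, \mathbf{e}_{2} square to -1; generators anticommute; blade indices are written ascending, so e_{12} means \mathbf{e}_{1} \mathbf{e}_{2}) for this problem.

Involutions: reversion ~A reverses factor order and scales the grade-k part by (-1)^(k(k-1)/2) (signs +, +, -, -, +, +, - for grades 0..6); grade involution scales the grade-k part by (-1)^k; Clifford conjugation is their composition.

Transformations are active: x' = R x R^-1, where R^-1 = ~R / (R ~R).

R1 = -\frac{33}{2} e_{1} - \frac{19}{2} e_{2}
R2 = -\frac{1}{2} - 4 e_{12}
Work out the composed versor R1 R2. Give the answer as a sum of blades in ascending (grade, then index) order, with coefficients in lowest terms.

Distribute over the terms of R1 (each basis-blade product reordered to ascending indices, repeated generators contracted through their squares):
(-\frac{33}{2} e_{1}) R2 = \frac{33}{4} e_{1} - 66 e_{2}
(-\frac{19}{2} e_{2}) R2 = 38 e_{1} + \frac{19}{4} e_{2}
Summing the partial products and collecting blades:
Answer: \frac{185}{4} e_{1} - \frac{245}{4} e_{2}


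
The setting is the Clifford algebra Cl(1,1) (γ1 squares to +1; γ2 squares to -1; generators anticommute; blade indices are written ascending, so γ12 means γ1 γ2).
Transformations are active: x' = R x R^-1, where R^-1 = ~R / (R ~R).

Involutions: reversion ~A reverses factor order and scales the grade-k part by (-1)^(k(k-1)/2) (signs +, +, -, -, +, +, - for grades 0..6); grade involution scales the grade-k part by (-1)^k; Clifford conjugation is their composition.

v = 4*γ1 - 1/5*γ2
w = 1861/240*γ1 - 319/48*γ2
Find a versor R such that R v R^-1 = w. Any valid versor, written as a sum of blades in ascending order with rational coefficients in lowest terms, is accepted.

Sketch: the shared square 399/25 makes R = v + w = 2821/240*γ1 - 1643/240*γ2 the natural versor; its sandwich fixes that direction, negates (v - w)/2, and sends v to w.
Answer: 2821/240*γ1 - 1643/240*γ2


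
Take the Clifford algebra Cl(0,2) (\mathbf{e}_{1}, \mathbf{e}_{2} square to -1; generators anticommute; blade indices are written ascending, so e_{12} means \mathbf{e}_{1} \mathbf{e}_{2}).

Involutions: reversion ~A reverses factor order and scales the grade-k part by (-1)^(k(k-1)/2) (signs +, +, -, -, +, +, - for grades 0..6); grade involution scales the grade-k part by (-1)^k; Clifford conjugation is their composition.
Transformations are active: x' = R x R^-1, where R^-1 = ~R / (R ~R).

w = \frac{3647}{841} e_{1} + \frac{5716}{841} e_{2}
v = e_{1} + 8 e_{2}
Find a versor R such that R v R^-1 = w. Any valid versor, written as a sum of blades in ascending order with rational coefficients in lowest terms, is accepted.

Sketch: the shared square -65 makes R = v + w = \frac{4488}{841} e_{1} + \frac{12444}{841} e_{2} the natural versor; its sandwich fixes that direction, negates (v - w)/2, and sends v to w.
Answer: \frac{4488}{841} e_{1} + \frac{12444}{841} e_{2}


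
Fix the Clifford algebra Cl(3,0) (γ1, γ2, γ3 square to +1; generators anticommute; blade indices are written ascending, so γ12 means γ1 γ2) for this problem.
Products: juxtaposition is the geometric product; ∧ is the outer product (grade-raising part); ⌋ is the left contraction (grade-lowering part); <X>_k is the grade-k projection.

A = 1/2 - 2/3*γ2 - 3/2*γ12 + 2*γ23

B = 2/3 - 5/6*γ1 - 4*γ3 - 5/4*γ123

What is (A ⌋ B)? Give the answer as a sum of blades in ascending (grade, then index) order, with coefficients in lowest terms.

step 1: 1/3 + 25/12*γ1 - 31/8*γ3 - 5/6*γ13 - 5/8*γ123
Answer: 1/3 + 25/12*γ1 - 31/8*γ3 - 5/6*γ13 - 5/8*γ123


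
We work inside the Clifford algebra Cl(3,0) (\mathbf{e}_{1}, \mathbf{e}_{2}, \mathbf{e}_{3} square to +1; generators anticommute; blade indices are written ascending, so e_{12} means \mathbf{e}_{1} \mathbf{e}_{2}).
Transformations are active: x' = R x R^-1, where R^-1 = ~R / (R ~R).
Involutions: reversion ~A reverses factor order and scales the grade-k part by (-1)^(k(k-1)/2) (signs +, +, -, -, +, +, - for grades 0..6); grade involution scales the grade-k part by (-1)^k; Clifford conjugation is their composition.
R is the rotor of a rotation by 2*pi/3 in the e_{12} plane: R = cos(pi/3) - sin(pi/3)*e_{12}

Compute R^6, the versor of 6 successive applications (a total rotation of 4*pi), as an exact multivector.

The rotor phase is half the rotation angle and phases add under composition, so 6 steps in the e_{12} plane accumulate phase 6*(pi/3) = 2 \pi: R^6 = cos(2 \pi) - sin(2 \pi)*e_{12}.
cos(2 \pi) = 1 and sin(2 \pi) = 0, so R^6 = 1. The total rotation 4*pi is 2 full turns, so every vector returns to itself, yet the rotor is +1, back on the identity sheet (an even number of 2*pi turns).
Answer: 1


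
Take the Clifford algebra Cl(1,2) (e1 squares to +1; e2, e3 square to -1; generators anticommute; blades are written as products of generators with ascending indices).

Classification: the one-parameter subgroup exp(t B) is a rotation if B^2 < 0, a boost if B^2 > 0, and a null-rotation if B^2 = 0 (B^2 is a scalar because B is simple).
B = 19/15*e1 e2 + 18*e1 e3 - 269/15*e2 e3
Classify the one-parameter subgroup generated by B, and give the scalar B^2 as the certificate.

B^2 term by term: the squares give (19/15)^2*(e1 e2)^2 + (18)^2*(e1 e3)^2 + (-269/15)^2*(e2 e3)^2 = 361/225*(+1) + 324*(+1) + 72361/225*(-1) = 4 (each basis 2-blade squares to minus the product of its generators' squares); cross terms between blades sharing an index anticommute and cancel. So B^2 = 4.
Answer: boost, certificate B^2 = 4. Key observation: B^2 = 4 is a conjugation invariant, so its sign decides the class regardless of the surface form of B.


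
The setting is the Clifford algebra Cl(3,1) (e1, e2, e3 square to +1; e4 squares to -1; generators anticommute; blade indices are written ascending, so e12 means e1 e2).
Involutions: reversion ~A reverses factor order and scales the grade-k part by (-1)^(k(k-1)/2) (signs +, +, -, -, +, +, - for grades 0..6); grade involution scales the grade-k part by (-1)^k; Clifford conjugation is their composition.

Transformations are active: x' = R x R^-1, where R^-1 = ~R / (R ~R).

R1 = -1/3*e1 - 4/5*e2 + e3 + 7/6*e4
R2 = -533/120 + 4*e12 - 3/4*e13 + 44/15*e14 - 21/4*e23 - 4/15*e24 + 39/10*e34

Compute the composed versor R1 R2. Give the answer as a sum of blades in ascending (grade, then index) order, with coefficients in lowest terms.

Distribute over the terms of R1 (each basis-blade product reordered to ascending indices, repeated generators contracted through their squares):
(-1/3*e1) R2 = 533/360*e1 - 4/3*e2 + 1/4*e3 - 44/45*e4 + 7/4*e123 + 4/45*e124 - 13/10*e134
(-4/5*e2) R2 = 16/5*e1 + 533/150*e2 + 21/5*e3 + 16/75*e4 - 3/5*e123 + 176/75*e124 - 78/25*e234
(e3) R2 = 3/4*e1 + 21/4*e2 - 533/120*e3 + 39/10*e4 + 4*e123 - 44/15*e134 + 4/15*e234
(7/6*e4) R2 = 154/45*e1 - 14/45*e2 + 91/20*e3 - 3731/720*e4 + 14/3*e124 - 7/8*e134 - 49/8*e234
Summing the partial products and collecting blades:
Answer: 3187/360*e1 + 6443/900*e2 + 547/120*e3 - 7367/3600*e4 + 103/20*e123 + 1598/225*e124 - 613/120*e134 - 5387/600*e234


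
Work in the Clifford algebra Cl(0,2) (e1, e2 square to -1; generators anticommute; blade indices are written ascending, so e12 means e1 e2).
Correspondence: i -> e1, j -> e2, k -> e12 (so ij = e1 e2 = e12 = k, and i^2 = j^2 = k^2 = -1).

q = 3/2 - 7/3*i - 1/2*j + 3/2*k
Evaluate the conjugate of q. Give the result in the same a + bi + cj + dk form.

In blades: q = 3/2 - 7/3*e1 - 1/2*e2 + 3/2*e12.
Conjugation here is Clifford conjugation: the scalar is fixed and the grade-1 and grade-2 blades all flip sign, giving 3/2 + 7/3*e1 + 1/2*e2 - 3/2*e12; translating back:
Answer: 3/2 + 7/3*i + 1/2*j - 3/2*k


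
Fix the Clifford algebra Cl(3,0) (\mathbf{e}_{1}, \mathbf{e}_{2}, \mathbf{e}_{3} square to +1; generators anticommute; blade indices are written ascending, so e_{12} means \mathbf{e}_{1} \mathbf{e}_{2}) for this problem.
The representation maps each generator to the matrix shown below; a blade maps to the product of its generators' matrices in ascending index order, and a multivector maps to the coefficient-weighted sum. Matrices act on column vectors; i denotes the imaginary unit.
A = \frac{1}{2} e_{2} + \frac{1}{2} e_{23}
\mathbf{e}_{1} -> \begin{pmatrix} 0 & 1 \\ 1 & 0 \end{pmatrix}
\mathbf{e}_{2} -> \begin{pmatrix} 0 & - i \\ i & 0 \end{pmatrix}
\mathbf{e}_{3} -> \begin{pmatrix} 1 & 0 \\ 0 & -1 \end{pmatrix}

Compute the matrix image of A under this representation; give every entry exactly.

Bivector images (products of the table entries): rho(e_{23}) = rho(\mathbf{e}_{2})rho(\mathbf{e}_{3}) = \begin{pmatrix} 0 & i \\ i & 0 \end{pmatrix}.
M = (\frac{1}{2})*rho(e_{2}) + (\frac{1}{2})*rho(e_{23}), summed entrywise:
Answer: \begin{pmatrix} 0 & 0 \\ i & 0 \end{pmatrix}


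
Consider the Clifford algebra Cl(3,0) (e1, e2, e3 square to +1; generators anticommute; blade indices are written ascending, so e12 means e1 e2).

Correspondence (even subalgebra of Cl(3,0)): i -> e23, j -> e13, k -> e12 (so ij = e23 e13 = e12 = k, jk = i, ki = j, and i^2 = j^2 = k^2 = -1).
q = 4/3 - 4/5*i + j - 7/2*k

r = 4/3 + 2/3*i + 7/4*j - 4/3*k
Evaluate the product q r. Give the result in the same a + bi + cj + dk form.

In blades: q = 4/3 - 7/2*e12 + e13 - 4/5*e23, r = 4/3 - 4/3*e12 + 7/4*e13 + 2/3*e23.
Distribute q over r term by term (generator squares from the signature, products reordered to ascending indices): (4/3)*r = 16/9 - 16/9*e12 + 7/3*e13 + 8/9*e23; (-7/2*e12)*r = -14/3 - 14/3*e12 - 7/3*e13 + 49/8*e23; (e13)*r = -7/4 - 2/3*e12 + 4/3*e13 - 4/3*e23; (-4/5*e23)*r = 8/15 - 7/5*e12 - 16/15*e13 - 16/15*e23.
Sum: -739/180 - 383/45*e12 + 4/15*e13 + 1661/360*e23; translating back through the correspondence:
Answer: -739/180 + 1661/360*i + 4/15*j - 383/45*k


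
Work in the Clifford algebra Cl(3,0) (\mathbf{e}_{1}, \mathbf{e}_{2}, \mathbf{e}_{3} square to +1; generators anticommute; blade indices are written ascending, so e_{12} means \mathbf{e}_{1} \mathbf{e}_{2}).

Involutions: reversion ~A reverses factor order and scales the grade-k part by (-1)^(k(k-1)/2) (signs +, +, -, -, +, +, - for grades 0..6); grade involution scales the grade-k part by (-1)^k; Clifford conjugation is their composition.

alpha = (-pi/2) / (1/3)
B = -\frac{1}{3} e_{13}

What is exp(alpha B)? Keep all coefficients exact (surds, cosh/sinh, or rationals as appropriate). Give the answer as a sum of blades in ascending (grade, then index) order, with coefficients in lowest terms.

B^2 = (-\frac{1}{3})^2*(e_{13})^2 = \frac{1}{9}*(-1) = -\frac{1}{9} (a basis 2-blade squares to minus the product of its generators' squares).
B^2 = -\frac{1}{9} — since the square is negative, the closed form is circular: l = \frac{1}{3}, alpha*l = - \frac{\pi}{2}, so exp(alpha B) = cos(- \frac{\pi}{2}) + (sin(- \frac{\pi}{2})/(\frac{1}{3}))*B = 0 + (-3)*B.
Answer: e_{13}


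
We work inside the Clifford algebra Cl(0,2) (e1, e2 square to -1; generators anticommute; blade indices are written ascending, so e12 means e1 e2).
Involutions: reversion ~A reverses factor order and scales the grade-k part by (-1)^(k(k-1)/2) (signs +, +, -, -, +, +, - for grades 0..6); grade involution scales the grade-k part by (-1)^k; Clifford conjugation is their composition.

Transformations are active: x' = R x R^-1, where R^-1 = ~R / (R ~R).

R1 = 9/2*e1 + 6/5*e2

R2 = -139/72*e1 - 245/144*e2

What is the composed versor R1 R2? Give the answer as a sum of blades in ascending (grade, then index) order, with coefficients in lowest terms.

Distribute over the terms of R1 (each basis-blade product reordered to ascending indices, repeated generators contracted through their squares):
(9/2*e1) R2 = 139/16 - 245/32*e12
(6/5*e2) R2 = 49/24 + 139/60*e12
Summing the partial products and collecting blades:
Answer: 515/48 - 2563/480*e12


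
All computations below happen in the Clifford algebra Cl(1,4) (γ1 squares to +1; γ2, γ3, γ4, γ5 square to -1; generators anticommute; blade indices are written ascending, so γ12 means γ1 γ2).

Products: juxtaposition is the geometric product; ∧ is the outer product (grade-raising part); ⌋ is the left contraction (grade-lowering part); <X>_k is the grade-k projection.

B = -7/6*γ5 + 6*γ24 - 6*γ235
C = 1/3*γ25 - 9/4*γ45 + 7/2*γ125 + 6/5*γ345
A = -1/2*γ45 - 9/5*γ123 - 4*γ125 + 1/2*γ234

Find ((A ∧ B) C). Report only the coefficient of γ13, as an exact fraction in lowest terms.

step 1: 21/10*γ1235 - 7/12*γ2345
step 2: -7/10*γ2 - 147/20*γ3 + 7/10*γ13 - 21/16*γ23 + 7/36*γ34 + 63/25*γ124 + 49/24*γ134 - 189/40*γ1234
Answer: 7/10


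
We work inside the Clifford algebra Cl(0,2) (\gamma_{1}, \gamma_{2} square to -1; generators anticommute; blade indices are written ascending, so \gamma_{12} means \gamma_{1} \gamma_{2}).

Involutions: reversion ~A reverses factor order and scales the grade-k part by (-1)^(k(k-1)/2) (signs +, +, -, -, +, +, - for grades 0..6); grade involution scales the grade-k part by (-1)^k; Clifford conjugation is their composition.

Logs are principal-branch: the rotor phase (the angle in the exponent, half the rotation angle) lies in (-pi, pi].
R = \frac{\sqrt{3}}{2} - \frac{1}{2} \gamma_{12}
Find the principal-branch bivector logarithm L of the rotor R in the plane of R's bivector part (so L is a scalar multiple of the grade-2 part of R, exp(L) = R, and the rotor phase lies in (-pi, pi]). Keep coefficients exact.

The scalar part of R is \frac{\sqrt{3}}{2}, so the principal-branch rotor phase is pinned; divide the bivector part by its sine to get the unit plane — L is the phase times that plane.
Concretely: cos(phase) = \frac{\sqrt{3}}{2} gives phase = ±\frac{\pi}{6}, and since phase/sin(phase) is even the sign is immaterial: L = (phase/sin(phase)) * <R>_2 = (\frac{\pi}{3}) * <R>_2.
Answer: - \frac{\pi}{6} \gamma_{12}


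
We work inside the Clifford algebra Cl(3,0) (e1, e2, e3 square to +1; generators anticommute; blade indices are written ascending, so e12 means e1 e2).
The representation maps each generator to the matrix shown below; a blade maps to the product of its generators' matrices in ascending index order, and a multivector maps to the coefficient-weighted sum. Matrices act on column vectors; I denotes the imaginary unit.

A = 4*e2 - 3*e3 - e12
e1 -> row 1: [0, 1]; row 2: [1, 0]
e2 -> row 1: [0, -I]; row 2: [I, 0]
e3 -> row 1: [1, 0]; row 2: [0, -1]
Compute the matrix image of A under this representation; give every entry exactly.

Bivector images (products of the table entries): rho(e12) = rho(e1)rho(e2) = row 1: [I, 0]; row 2: [0, -I].
M = (4)*rho(e2) + (-3)*rho(e3) + (-1)*rho(e12), summed entrywise:
Answer: row 1: [-3 - I, -4*I]; row 2: [4*I, 3 + I]


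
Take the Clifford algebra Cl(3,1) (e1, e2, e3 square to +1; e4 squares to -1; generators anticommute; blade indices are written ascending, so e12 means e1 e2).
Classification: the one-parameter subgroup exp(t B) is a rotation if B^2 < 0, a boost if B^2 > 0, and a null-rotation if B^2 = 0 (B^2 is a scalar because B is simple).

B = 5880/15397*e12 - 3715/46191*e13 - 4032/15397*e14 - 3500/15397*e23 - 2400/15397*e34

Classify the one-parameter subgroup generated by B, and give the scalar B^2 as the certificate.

B^2 term by term: the squares give (5880/15397)^2*(e12)^2 + (-3715/46191)^2*(e13)^2 + (-4032/15397)^2*(e14)^2 + (-3500/15397)^2*(e23)^2 + (-2400/15397)^2*(e34)^2 = 34574400/237067609*(-1) + 13801225/2133608481*(-1) + 16257024/237067609*(+1) + 12250000/237067609*(-1) + 5760000/237067609*(+1) = -1/9 (each basis 2-blade squares to minus the product of its generators' squares); cross terms between blades sharing an index anticommute and cancel; the commuting (index-disjoint) pairs give grade-4 terms 2*c*c'*(blade product), which cancel blade by blade — e1234: -28224000/237067609 + 28224000/237067609 = 0 — confirming B is simple. So B^2 = -1/9.
Answer: rotation, certificate B^2 = -1/9. Key observation: B^2 = -1/9 is a conjugation invariant, so its sign decides the class regardless of the surface form of B.


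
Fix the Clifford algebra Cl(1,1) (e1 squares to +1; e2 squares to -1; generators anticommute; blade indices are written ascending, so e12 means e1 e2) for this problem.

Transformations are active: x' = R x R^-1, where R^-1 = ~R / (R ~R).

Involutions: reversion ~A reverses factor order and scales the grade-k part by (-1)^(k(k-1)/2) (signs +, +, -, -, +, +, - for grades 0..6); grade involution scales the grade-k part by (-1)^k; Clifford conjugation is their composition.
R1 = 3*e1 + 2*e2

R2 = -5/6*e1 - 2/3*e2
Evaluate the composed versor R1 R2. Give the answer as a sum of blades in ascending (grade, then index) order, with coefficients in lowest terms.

Distribute over the terms of R1 (each basis-blade product reordered to ascending indices, repeated generators contracted through their squares):
(3*e1) R2 = -5/2 - 2*e12
(2*e2) R2 = 4/3 + 5/3*e12
Summing the partial products and collecting blades:
Answer: -7/6 - 1/3*e12


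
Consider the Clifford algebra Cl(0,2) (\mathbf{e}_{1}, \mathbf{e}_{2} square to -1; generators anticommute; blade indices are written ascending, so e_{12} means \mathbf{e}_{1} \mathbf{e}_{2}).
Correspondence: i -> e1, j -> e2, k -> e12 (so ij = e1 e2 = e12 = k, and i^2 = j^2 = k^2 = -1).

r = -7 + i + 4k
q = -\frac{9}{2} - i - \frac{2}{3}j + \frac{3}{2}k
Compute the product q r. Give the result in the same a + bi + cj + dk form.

In blades: q = -\frac{9}{2} - e_{1} - \frac{2}{3} e_{2} + \frac{3}{2} e_{12}, r = -7 + e_{1} + 4 e_{12}.
Distribute q over r term by term (generator squares from the signature, products reordered to ascending indices): (-\frac{9}{2})*r = \frac{63}{2} - \frac{9}{2} e_{1} - 18 e_{12}; (-e_{1})*r = 1 + 7 e_{1} + 4 e_{2}; (-\frac{2}{3} e_{2})*r = -\frac{8}{3} e_{1} + \frac{14}{3} e_{2} + \frac{2}{3} e_{12}; (\frac{3}{2} e_{12})*r = -6 + \frac{3}{2} e_{2} - \frac{21}{2} e_{12}.
Sum: \frac{53}{2} - \frac{1}{6} e_{1} + \frac{61}{6} e_{2} - \frac{167}{6} e_{12}; translating back through the correspondence:
Answer: \frac{53}{2} - \frac{1}{6}i + \frac{61}{6}j - \frac{167}{6}k


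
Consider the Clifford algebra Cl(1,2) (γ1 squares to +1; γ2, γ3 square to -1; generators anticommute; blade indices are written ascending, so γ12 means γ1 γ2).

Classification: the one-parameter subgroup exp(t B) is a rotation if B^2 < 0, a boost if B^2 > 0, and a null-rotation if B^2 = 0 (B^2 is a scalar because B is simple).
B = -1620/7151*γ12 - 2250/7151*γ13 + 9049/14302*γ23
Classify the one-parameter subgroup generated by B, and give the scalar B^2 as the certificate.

B^2 term by term: the squares give (-1620/7151)^2*(γ12)^2 + (-2250/7151)^2*(γ13)^2 + (9049/14302)^2*(γ23)^2 = 2624400/51136801*(+1) + 5062500/51136801*(+1) + 81884401/204547204*(-1) = -1/4 (each basis 2-blade squares to minus the product of its generators' squares); cross terms between blades sharing an index anticommute and cancel. So B^2 = -1/4.
Answer: rotation, certificate B^2 = -1/4. Check the certificate: B^2 = -1/4, and that sign is decisive whatever form B takes.


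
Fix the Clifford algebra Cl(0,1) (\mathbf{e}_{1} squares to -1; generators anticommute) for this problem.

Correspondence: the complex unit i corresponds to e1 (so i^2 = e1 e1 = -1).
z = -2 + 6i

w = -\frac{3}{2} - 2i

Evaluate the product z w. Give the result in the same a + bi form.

In blades: z = -2 + 6 e_{1}, w = -\frac{3}{2} - 2 e_{1}.
Distribute z over w term by term (generator squares from the signature, products reordered to ascending indices): (-2)*w = 3 + 4 e_{1}; (6 e_{1})*w = 12 - 9 e_{1}.
Sum: 15 - 5 e_{1}; translating back through the correspondence:
Answer: 15 - 5i


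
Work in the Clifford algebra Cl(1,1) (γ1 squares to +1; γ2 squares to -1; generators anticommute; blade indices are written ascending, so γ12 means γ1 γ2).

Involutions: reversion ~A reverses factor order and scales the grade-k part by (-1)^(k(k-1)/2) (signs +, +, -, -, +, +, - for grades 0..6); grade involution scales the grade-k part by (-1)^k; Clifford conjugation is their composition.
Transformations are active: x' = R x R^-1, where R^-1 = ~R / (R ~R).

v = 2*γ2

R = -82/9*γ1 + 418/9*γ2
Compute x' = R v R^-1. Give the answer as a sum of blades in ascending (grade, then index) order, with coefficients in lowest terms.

~R = -82/9*γ1 + 418/9*γ2, and R ~R = -56000/27, so R^-1 = ~R / (-56000/27).
R v = -836/9 - 164/9*γ12
Answer: -8569/10500*γ1 + 22681/10500*γ2


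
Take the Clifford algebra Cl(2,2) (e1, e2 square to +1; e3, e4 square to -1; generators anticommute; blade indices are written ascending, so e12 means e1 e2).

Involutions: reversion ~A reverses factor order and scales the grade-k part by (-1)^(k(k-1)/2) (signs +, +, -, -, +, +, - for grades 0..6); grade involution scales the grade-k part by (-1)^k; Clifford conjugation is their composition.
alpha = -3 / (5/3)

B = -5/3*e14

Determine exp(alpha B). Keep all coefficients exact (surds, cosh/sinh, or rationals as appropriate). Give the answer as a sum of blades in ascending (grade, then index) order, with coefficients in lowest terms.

B^2 = (-5/3)^2*(e14)^2 = 25/9*(+1) = 25/9 (a basis 2-blade squares to minus the product of its generators' squares).
B^2 = 25/9 — the positive square puts this in the hyperbolic regime; l = 5/3, alpha*l = -3, so exp(alpha B) = cosh(-3) + (sinh(-3)/(5/3))*B = cosh(3) + (-3*sinh(3)/5)*B.
Answer: cosh(3) + sinh(3)*e14


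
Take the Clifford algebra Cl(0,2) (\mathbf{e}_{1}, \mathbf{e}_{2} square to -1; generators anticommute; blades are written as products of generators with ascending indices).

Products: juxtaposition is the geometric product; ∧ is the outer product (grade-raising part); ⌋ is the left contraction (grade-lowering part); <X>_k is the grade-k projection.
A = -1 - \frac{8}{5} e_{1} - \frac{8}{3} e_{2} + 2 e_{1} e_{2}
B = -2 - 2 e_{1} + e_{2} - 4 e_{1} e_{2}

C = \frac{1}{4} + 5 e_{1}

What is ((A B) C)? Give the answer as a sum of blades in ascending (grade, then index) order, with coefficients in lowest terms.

step 1: \frac{142}{15} + \frac{208}{15} e_{1} - \frac{91}{15} e_{2} - \frac{104}{15} e_{1} e_{2}
step 2: -\frac{2009}{30} + \frac{254}{5} e_{1} - \frac{2171}{60} e_{2} + \frac{143}{5} e_{1} e_{2}
Answer: -\frac{2009}{30} + \frac{254}{5} e_{1} - \frac{2171}{60} e_{2} + \frac{143}{5} e_{1} e_{2}


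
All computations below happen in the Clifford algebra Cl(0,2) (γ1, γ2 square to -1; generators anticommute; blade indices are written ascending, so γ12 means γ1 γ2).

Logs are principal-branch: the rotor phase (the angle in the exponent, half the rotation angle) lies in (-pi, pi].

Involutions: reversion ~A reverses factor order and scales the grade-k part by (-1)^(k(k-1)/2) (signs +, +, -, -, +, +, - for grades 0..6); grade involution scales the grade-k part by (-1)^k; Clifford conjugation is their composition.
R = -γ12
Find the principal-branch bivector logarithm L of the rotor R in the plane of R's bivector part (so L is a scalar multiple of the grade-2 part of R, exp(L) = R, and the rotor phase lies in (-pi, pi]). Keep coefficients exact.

The scalar part of R is 0, which pins the rotor phase on the principal branch; dividing the bivector part by the sine of that phase recovers the unit plane, and L is the phase times that plane.
Concretely: cos(phase) = 0 gives phase = ±pi/2, and since phase/sin(phase) is even the sign is immaterial: L = (phase/sin(phase)) * <R>_2 = (pi/2) * <R>_2.
Answer: -pi/2*γ12


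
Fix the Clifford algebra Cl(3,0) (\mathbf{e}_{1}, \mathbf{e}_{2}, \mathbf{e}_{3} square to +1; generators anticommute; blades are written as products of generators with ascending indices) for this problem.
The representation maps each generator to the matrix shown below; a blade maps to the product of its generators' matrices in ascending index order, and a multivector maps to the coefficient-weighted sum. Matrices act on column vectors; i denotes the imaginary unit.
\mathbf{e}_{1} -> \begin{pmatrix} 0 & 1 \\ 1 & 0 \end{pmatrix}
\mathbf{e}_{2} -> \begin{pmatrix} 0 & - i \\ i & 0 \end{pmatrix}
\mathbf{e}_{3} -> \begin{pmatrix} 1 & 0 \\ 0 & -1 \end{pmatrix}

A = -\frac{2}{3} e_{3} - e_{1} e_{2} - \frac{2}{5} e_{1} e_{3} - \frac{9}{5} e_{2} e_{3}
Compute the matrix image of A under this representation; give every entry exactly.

Bivector images (products of the table entries): rho(e_{1} e_{2}) = rho(\mathbf{e}_{1})rho(\mathbf{e}_{2}) = \begin{pmatrix} i & 0 \\ 0 & - i \end{pmatrix}; rho(e_{1} e_{3}) = rho(\mathbf{e}_{1})rho(\mathbf{e}_{3}) = \begin{pmatrix} 0 & -1 \\ 1 & 0 \end{pmatrix}; rho(e_{2} e_{3}) = rho(\mathbf{e}_{2})rho(\mathbf{e}_{3}) = \begin{pmatrix} 0 & i \\ i & 0 \end{pmatrix}.
M = (-\frac{2}{3})*rho(e_{3}) + (-1)*rho(e_{1} e_{2}) + (-\frac{2}{5})*rho(e_{1} e_{3}) + (-\frac{9}{5})*rho(e_{2} e_{3}), summed entrywise:
Answer: \begin{pmatrix} - \frac{2}{3} - i & \frac{2}{5} - \frac{9 i}{5} \\ - \frac{2}{5} - \frac{9 i}{5} & \frac{2}{3} + i \end{pmatrix}


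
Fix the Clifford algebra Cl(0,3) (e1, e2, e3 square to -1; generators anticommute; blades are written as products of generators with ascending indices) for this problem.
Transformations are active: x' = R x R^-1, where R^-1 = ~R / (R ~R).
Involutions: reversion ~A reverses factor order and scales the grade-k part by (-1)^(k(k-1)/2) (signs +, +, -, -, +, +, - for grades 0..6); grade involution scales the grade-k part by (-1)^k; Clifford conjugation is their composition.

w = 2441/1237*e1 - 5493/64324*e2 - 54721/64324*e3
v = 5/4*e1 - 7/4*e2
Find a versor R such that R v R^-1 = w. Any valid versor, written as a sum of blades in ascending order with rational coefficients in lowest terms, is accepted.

Why this works: both vectors square to -37/8, so q(v) = q(w) and R = v + w = 15949/4948*e1 - 29515/16081*e2 - 54721/64324*e3 carries v to w — its own direction survives, the complement (v - w)/2 flips.
Answer: 15949/4948*e1 - 29515/16081*e2 - 54721/64324*e3


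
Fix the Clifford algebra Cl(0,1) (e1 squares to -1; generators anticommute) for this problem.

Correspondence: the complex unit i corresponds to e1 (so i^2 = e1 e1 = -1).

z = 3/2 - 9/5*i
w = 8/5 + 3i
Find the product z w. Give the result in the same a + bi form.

In blades: z = 3/2 - 9/5*e1, w = 8/5 + 3*e1.
Distribute z over w term by term (generator squares from the signature, products reordered to ascending indices): (3/2)*w = 12/5 + 9/2*e1; (-9/5*e1)*w = 27/5 - 72/25*e1.
Sum: 39/5 + 81/50*e1; translating back through the correspondence:
Answer: 39/5 + 81/50*i


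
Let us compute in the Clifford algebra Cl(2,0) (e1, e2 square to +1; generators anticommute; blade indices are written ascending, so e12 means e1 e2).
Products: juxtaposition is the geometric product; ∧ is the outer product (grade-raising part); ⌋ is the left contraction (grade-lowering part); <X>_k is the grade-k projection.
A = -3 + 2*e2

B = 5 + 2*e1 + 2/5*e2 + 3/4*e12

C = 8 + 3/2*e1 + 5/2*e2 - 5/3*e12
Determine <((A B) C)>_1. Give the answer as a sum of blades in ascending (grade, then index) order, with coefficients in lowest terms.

step 1: -71/5 - 15/2*e1 + 44/5*e2 - 25/4*e12
step 2: -1699/15 - 9871/120*e1 + 2271/40*e2 - 3497/60*e12
step 3: -9871/120*e1 + 2271/40*e2
Answer: -9871/120*e1 + 2271/40*e2


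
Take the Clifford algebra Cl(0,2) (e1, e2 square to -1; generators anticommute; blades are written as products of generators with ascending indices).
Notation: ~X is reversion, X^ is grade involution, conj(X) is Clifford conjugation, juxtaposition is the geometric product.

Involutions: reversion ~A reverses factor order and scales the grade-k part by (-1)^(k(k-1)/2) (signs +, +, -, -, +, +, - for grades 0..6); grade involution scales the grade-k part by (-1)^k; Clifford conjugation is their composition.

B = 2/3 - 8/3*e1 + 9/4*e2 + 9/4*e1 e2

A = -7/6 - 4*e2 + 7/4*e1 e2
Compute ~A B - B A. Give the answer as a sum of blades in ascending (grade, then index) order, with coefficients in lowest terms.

first term: 1751/144 - 281/144*e1 - 5/8*e2 - 347/24*e1 e2
second term: 617/144 + 2311/144*e1 - 5/8*e2 + 221/24*e1 e2
Answer: 63/8 - 18*e1 - 71/3*e1 e2


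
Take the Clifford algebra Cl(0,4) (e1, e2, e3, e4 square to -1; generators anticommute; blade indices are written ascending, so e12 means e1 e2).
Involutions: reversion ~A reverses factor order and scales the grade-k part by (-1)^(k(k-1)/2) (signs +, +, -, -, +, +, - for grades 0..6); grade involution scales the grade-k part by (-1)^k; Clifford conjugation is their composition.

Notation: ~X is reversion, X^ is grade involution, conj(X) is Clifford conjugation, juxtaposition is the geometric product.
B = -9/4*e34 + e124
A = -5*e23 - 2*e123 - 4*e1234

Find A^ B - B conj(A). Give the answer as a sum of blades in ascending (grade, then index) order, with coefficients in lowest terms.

first term: -4*e3 - 9*e12 - 45/4*e24 - 2*e34 + 9/2*e124 - 5*e134
second term: 4*e3 - 9*e12 - 45/4*e24 - 2*e34 + 9/2*e124 - 5*e134
Answer: -8*e3


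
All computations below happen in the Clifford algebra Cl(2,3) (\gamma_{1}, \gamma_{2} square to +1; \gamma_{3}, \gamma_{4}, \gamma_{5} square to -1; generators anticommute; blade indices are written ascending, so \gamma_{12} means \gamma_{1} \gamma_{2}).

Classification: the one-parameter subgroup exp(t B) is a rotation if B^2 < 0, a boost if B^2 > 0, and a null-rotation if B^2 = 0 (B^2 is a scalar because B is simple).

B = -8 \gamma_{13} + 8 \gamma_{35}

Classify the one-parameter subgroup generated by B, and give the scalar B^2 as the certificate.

B^2 term by term: the squares give (-8)^2*(\gamma_{13})^2 + (8)^2*(\gamma_{35})^2 = 64*(+1) + 64*(-1) = 0 (each basis 2-blade squares to minus the product of its generators' squares); cross terms between blades sharing an index anticommute and cancel. So B^2 = 0.
Answer: null-rotation, certificate B^2 = 0. The class reads off the invariant scalar 0 directly.


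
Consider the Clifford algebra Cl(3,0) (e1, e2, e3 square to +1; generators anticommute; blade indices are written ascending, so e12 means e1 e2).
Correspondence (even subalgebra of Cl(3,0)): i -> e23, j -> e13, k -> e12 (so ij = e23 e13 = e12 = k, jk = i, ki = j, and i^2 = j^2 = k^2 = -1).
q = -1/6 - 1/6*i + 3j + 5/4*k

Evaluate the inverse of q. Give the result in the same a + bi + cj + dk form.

In blades: q = -1/6 + 5/4*e12 + 3*e13 - 1/6*e23.
With qbar = -1/6 - 5/4*e12 - 3*e13 + 1/6*e23 (scalar fixed, mapped units negated), q qbar = 1529/144 (the sum of squared coefficients), so q^-1 = qbar / (1529/144) = -24/1529 - 180/1529*e12 - 432/1529*e13 + 24/1529*e23; translating back:
Answer: -24/1529 + 24/1529*i - 432/1529*j - 180/1529*k


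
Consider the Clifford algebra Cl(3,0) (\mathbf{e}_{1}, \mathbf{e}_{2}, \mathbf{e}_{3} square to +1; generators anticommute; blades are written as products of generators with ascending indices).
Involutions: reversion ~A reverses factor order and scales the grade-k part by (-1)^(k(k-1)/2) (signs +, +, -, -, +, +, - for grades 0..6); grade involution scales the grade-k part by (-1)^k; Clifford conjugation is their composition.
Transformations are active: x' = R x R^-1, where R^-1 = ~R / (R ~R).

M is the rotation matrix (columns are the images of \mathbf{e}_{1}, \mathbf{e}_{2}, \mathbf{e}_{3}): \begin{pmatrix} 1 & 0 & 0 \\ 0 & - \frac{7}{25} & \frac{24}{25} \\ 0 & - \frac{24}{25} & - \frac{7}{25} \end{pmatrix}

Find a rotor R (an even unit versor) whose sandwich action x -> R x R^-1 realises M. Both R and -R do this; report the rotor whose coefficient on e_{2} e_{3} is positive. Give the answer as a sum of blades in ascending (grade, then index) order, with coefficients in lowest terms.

Method: write R = a + b12*e_{1} e_{2} + b13*e_{1} e_{3} + b23*e_{2} e_{3} with a^2 + b12^2 + b13^2 + b23^2 = 1 (so R^-1 = ~R). Expanding the columns R e_j ~R gives tr M = 4a^2 - 1 and, from the antisymmetric part, M21 - M12 = -4a*b12, M13 - M31 = 4a*b13, M32 - M23 = -4a*b23.
Here tr M = \frac{11}{25}, so a^2 = (1 + tr M)/4 = \frac{9}{25} and a = ±\frac{3}{5}. Taking a = \frac{3}{5}: M21 - M12 = 0, M13 - M31 = 0, M32 - M23 = -\frac{48}{25}, giving b12 = 0, b13 = 0, b23 = \frac{4}{5}, i.e. R = \frac{3}{5} + \frac{4}{5} e_{2} e_{3}.
Its e_{2} e_{3} coefficient is already positive.
Answer: \frac{3}{5} + \frac{4}{5} e_{2} e_{3}. Key observation: the double cover Spin(3) -> SO(3) sends R and -R to the same matrix (trace \frac{11}{25} here), so the stated sign of the e_{2} e_{3} coefficient is what selects one sheet.
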